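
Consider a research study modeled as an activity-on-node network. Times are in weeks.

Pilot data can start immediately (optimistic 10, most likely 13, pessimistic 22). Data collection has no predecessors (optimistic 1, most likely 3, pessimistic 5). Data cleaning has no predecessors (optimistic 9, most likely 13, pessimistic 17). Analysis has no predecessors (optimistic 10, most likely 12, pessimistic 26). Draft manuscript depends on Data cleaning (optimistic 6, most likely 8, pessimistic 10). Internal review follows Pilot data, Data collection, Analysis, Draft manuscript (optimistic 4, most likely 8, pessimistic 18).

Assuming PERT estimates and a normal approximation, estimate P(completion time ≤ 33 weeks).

0.861

te_Pilot data = (10 + 4·13 + 22)/6 = 84/6 = 14; σ²_Pilot data = ((22−10)/6)² = 4.000
te_Data collection = (1 + 4·3 + 5)/6 = 18/6 = 3; σ²_Data collection = ((5−1)/6)² = 0.444
te_Data cleaning = (9 + 4·13 + 17)/6 = 78/6 = 13; σ²_Data cleaning = ((17−9)/6)² = 1.778
te_Analysis = (10 + 4·12 + 26)/6 = 84/6 = 14; σ²_Analysis = ((26−10)/6)² = 7.111
te_Draft manuscript = (6 + 4·8 + 10)/6 = 48/6 = 8; σ²_Draft manuscript = ((10−6)/6)² = 0.444
te_Internal review = (4 + 4·8 + 18)/6 = 54/6 = 9; σ²_Internal review = ((18−4)/6)² = 5.444

Forward pass:
ES_Pilot data = 0; EF_Pilot data = 14
ES_Data collection = 0; EF_Data collection = 3
ES_Data cleaning = 0; EF_Data cleaning = 13
ES_Analysis = 0; EF_Analysis = 14
ES_Draft manuscript = 13; EF_Draft manuscript = 13+8 = 21
ES_Internal review = max(EF_Pilot data=14, EF_Data collection=3, EF_Analysis=14, EF_Draft manuscript=21) = 21; EF_Internal review = 21+9 = 30
Expected project duration μ = 30 weeks. Critical path: Data cleaning → Draft manuscript → Internal review.

Variance along critical path = 1.778 + 0.444 + 5.444 = 7.667; σ = √7.667 = 2.769 weeks.
Z = (33 − 30) / 2.769 = 1.083
P(T ≤ 33) = Φ(1.083) ≈ 0.861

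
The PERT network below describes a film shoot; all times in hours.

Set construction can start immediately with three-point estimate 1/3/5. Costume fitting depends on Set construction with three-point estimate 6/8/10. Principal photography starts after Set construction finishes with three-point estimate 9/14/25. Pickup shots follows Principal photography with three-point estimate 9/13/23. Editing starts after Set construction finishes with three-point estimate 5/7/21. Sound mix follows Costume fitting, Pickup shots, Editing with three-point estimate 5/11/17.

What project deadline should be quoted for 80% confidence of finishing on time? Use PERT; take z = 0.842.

te_Set construction = (1 + 4·3 + 5)/6 = 18/6 = 3; σ²_Set construction = ((5−1)/6)² = 0.444
te_Costume fitting = (6 + 4·8 + 10)/6 = 48/6 = 8; σ²_Costume fitting = ((10−6)/6)² = 0.444
te_Principal photography = (9 + 4·14 + 25)/6 = 90/6 = 15; σ²_Principal photography = ((25−9)/6)² = 7.111
te_Pickup shots = (9 + 4·13 + 23)/6 = 84/6 = 14; σ²_Pickup shots = ((23−9)/6)² = 5.444
te_Editing = (5 + 4·7 + 21)/6 = 54/6 = 9; σ²_Editing = ((21−5)/6)² = 7.111
te_Sound mix = (5 + 4·11 + 17)/6 = 66/6 = 11; σ²_Sound mix = ((17−5)/6)² = 4.000

Forward pass:
ES_Set construction = 0; EF_Set construction = 3
ES_Costume fitting = 3; EF_Costume fitting = 3+8 = 11
ES_Principal photography = 3; EF_Principal photography = 3+15 = 18
ES_Pickup shots = 18; EF_Pickup shots = 18+14 = 32
ES_Editing = 3; EF_Editing = 3+9 = 12
ES_Sound mix = max(EF_Costume fitting=11, EF_Pickup shots=32, EF_Editing=12) = 32; EF_Sound mix = 32+11 = 43
Expected project duration μ = 43 hours. Critical path: Set construction → Principal photography → Pickup shots → Sound mix.

Variance along critical path = 0.444 + 7.111 + 5.444 + 4.000 = 17.000; σ = 4.123 hours.
D = μ + z·σ = 43 + 0.842·4.123 = 46.5 hours

46.5 hours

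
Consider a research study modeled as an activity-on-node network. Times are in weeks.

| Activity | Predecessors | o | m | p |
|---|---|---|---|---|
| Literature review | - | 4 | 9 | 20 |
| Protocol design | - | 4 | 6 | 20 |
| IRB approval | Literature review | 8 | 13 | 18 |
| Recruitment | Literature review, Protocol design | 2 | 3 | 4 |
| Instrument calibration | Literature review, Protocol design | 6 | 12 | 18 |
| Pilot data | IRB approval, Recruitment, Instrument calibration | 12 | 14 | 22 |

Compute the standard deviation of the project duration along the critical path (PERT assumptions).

3.56 weeks

te_Literature review = (4 + 4·9 + 20)/6 = 60/6 = 10; σ²_Literature review = ((20−4)/6)² = 7.111
te_Protocol design = (4 + 4·6 + 20)/6 = 48/6 = 8; σ²_Protocol design = ((20−4)/6)² = 7.111
te_IRB approval = (8 + 4·13 + 18)/6 = 78/6 = 13; σ²_IRB approval = ((18−8)/6)² = 2.778
te_Recruitment = (2 + 4·3 + 4)/6 = 18/6 = 3; σ²_Recruitment = ((4−2)/6)² = 0.111
te_Instrument calibration = (6 + 4·12 + 18)/6 = 72/6 = 12; σ²_Instrument calibration = ((18−6)/6)² = 4.000
te_Pilot data = (12 + 4·14 + 22)/6 = 90/6 = 15; σ²_Pilot data = ((22−12)/6)² = 2.778

Forward pass:
ES_Literature review = 0; EF_Literature review = 10
ES_Protocol design = 0; EF_Protocol design = 8
ES_IRB approval = 10; EF_IRB approval = 10+13 = 23
ES_Recruitment = max(EF_Literature review=10, EF_Protocol design=8) = 10; EF_Recruitment = 10+3 = 13
ES_Instrument calibration = max(EF_Literature review=10, EF_Protocol design=8) = 10; EF_Instrument calibration = 10+12 = 22
ES_Pilot data = max(EF_IRB approval=23, EF_Recruitment=13, EF_Instrument calibration=22) = 23; EF_Pilot data = 23+15 = 38
Expected project duration μ = 38 weeks. Critical path: Literature review → IRB approval → Pilot data.

Variance along critical path = 7.111 + 2.778 + 2.778 = 12.667
σ = √12.667 = 3.559 weeks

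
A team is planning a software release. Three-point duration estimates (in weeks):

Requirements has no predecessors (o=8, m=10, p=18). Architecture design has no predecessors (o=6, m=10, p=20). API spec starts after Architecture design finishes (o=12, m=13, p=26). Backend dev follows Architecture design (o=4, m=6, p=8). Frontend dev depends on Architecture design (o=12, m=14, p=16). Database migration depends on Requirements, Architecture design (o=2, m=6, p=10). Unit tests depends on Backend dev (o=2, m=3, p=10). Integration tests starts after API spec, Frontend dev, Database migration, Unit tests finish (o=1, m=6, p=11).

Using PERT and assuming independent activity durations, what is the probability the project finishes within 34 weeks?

te_Requirements = (8 + 4·10 + 18)/6 = 66/6 = 11; σ²_Requirements = ((18−8)/6)² = 2.778
te_Architecture design = (6 + 4·10 + 20)/6 = 66/6 = 11; σ²_Architecture design = ((20−6)/6)² = 5.444
te_API spec = (12 + 4·13 + 26)/6 = 90/6 = 15; σ²_API spec = ((26−12)/6)² = 5.444
te_Backend dev = (4 + 4·6 + 8)/6 = 36/6 = 6; σ²_Backend dev = ((8−4)/6)² = 0.444
te_Frontend dev = (12 + 4·14 + 16)/6 = 84/6 = 14; σ²_Frontend dev = ((16−12)/6)² = 0.444
te_Database migration = (2 + 4·6 + 10)/6 = 36/6 = 6; σ²_Database migration = ((10−2)/6)² = 1.778
te_Unit tests = (2 + 4·3 + 10)/6 = 24/6 = 4; σ²_Unit tests = ((10−2)/6)² = 1.778
te_Integration tests = (1 + 4·6 + 11)/6 = 36/6 = 6; σ²_Integration tests = ((11−1)/6)² = 2.778

Forward pass:
ES_Requirements = 0; EF_Requirements = 11
ES_Architecture design = 0; EF_Architecture design = 11
ES_API spec = 11; EF_API spec = 11+15 = 26
ES_Backend dev = 11; EF_Backend dev = 11+6 = 17
ES_Frontend dev = 11; EF_Frontend dev = 11+14 = 25
ES_Database migration = max(EF_Requirements=11, EF_Architecture design=11) = 11; EF_Database migration = 11+6 = 17
ES_Unit tests = 17; EF_Unit tests = 17+4 = 21
ES_Integration tests = max(EF_API spec=26, EF_Frontend dev=25, EF_Database migration=17, EF_Unit tests=21) = 26; EF_Integration tests = 26+6 = 32
Expected project duration μ = 32 weeks. Critical path: Architecture design → API spec → Integration tests.

Variance along critical path = 5.444 + 5.444 + 2.778 = 13.667; σ = √13.667 = 3.697 weeks.
Z = (34 − 32) / 3.697 = 0.541
P(T ≤ 34) = Φ(0.541) ≈ 0.706

0.706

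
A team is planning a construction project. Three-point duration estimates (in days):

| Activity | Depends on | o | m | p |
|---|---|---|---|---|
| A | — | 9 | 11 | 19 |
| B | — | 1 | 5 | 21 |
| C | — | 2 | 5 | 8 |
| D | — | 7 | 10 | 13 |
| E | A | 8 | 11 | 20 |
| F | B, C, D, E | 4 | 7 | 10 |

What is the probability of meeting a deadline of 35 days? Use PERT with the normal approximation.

0.924

te_A = (9 + 4·11 + 19)/6 = 72/6 = 12; σ²_A = ((19−9)/6)² = 2.778
te_B = (1 + 4·5 + 21)/6 = 42/6 = 7; σ²_B = ((21−1)/6)² = 11.111
te_C = (2 + 4·5 + 8)/6 = 30/6 = 5; σ²_C = ((8−2)/6)² = 1.000
te_D = (7 + 4·10 + 13)/6 = 60/6 = 10; σ²_D = ((13−7)/6)² = 1.000
te_E = (8 + 4·11 + 20)/6 = 72/6 = 12; σ²_E = ((20−8)/6)² = 4.000
te_F = (4 + 4·7 + 10)/6 = 42/6 = 7; σ²_F = ((10−4)/6)² = 1.000

Forward pass:
ES_A = 0; EF_A = 12
ES_B = 0; EF_B = 7
ES_C = 0; EF_C = 5
ES_D = 0; EF_D = 10
ES_E = 12; EF_E = 12+12 = 24
ES_F = max(EF_B=7, EF_C=5, EF_D=10, EF_E=24) = 24; EF_F = 24+7 = 31
Expected project duration μ = 31 days. Critical path: A → E → F.

Variance along critical path = 2.778 + 4.000 + 1.000 = 7.778; σ = √7.778 = 2.789 days.
Z = (35 − 31) / 2.789 = 1.434
P(T ≤ 35) = Φ(1.434) ≈ 0.924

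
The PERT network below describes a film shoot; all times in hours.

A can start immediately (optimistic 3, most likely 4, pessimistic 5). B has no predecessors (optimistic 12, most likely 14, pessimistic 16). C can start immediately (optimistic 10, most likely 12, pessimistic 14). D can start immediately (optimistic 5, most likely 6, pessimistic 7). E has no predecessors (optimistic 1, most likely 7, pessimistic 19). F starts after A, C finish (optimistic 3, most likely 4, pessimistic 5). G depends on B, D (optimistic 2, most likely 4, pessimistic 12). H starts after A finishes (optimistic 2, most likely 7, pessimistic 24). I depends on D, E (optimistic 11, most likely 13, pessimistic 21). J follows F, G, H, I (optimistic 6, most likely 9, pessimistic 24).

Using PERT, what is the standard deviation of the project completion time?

te_A = (3 + 4·4 + 5)/6 = 24/6 = 4; σ²_A = ((5−3)/6)² = 0.111
te_B = (12 + 4·14 + 16)/6 = 84/6 = 14; σ²_B = ((16−12)/6)² = 0.444
te_C = (10 + 4·12 + 14)/6 = 72/6 = 12; σ²_C = ((14−10)/6)² = 0.444
te_D = (5 + 4·6 + 7)/6 = 36/6 = 6; σ²_D = ((7−5)/6)² = 0.111
te_E = (1 + 4·7 + 19)/6 = 48/6 = 8; σ²_E = ((19−1)/6)² = 9.000
te_F = (3 + 4·4 + 5)/6 = 24/6 = 4; σ²_F = ((5−3)/6)² = 0.111
te_G = (2 + 4·4 + 12)/6 = 30/6 = 5; σ²_G = ((12−2)/6)² = 2.778
te_H = (2 + 4·7 + 24)/6 = 54/6 = 9; σ²_H = ((24−2)/6)² = 13.444
te_I = (11 + 4·13 + 21)/6 = 84/6 = 14; σ²_I = ((21−11)/6)² = 2.778
te_J = (6 + 4·9 + 24)/6 = 66/6 = 11; σ²_J = ((24−6)/6)² = 9.000

Forward pass:
ES_A = 0; EF_A = 4
ES_B = 0; EF_B = 14
ES_C = 0; EF_C = 12
ES_D = 0; EF_D = 6
ES_E = 0; EF_E = 8
ES_F = max(EF_A=4, EF_C=12) = 12; EF_F = 12+4 = 16
ES_G = max(EF_B=14, EF_D=6) = 14; EF_G = 14+5 = 19
ES_H = 4; EF_H = 4+9 = 13
ES_I = max(EF_D=6, EF_E=8) = 8; EF_I = 8+14 = 22
ES_J = max(EF_F=16, EF_G=19, EF_H=13, EF_I=22) = 22; EF_J = 22+11 = 33
Expected project duration μ = 33 hours. Critical path: E → I → J.

Variance along critical path = 9.000 + 2.778 + 9.000 = 20.778
σ = √20.778 = 4.558 hours

4.56 hours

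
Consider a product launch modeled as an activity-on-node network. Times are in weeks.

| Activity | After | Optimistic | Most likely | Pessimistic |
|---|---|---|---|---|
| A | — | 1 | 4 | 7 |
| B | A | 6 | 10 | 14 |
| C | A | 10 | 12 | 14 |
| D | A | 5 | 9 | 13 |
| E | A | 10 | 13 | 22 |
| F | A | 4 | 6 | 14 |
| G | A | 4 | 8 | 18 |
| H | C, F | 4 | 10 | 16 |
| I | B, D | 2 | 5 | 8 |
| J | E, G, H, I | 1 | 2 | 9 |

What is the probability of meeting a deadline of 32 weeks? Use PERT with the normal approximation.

0.868

te_A = (1 + 4·4 + 7)/6 = 24/6 = 4; σ²_A = ((7−1)/6)² = 1.000
te_B = (6 + 4·10 + 14)/6 = 60/6 = 10; σ²_B = ((14−6)/6)² = 1.778
te_C = (10 + 4·12 + 14)/6 = 72/6 = 12; σ²_C = ((14−10)/6)² = 0.444
te_D = (5 + 4·9 + 13)/6 = 54/6 = 9; σ²_D = ((13−5)/6)² = 1.778
te_E = (10 + 4·13 + 22)/6 = 84/6 = 14; σ²_E = ((22−10)/6)² = 4.000
te_F = (4 + 4·6 + 14)/6 = 42/6 = 7; σ²_F = ((14−4)/6)² = 2.778
te_G = (4 + 4·8 + 18)/6 = 54/6 = 9; σ²_G = ((18−4)/6)² = 5.444
te_H = (4 + 4·10 + 16)/6 = 60/6 = 10; σ²_H = ((16−4)/6)² = 4.000
te_I = (2 + 4·5 + 8)/6 = 30/6 = 5; σ²_I = ((8−2)/6)² = 1.000
te_J = (1 + 4·2 + 9)/6 = 18/6 = 3; σ²_J = ((9−1)/6)² = 1.778

Forward pass:
ES_A = 0; EF_A = 4
ES_B = 4; EF_B = 4+10 = 14
ES_C = 4; EF_C = 4+12 = 16
ES_D = 4; EF_D = 4+9 = 13
ES_E = 4; EF_E = 4+14 = 18
ES_F = 4; EF_F = 4+7 = 11
ES_G = 4; EF_G = 4+9 = 13
ES_H = max(EF_C=16, EF_F=11) = 16; EF_H = 16+10 = 26
ES_I = max(EF_B=14, EF_D=13) = 14; EF_I = 14+5 = 19
ES_J = max(EF_E=18, EF_G=13, EF_H=26, EF_I=19) = 26; EF_J = 26+3 = 29
Expected project duration μ = 29 weeks. Critical path: A → C → H → J.

Variance along critical path = 1.000 + 0.444 + 4.000 + 1.778 = 7.222; σ = √7.222 = 2.687 weeks.
Z = (32 − 29) / 2.687 = 1.116
P(T ≤ 32) = Φ(1.116) ≈ 0.868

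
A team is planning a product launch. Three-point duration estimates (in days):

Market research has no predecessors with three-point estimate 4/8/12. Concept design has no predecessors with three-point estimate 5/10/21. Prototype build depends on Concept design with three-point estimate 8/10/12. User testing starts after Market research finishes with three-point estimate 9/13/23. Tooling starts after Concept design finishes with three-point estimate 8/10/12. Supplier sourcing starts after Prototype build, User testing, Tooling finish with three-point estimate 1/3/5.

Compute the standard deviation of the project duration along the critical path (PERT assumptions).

2.77 days

te_Market research = (4 + 4·8 + 12)/6 = 48/6 = 8; σ²_Market research = ((12−4)/6)² = 1.778
te_Concept design = (5 + 4·10 + 21)/6 = 66/6 = 11; σ²_Concept design = ((21−5)/6)² = 7.111
te_Prototype build = (8 + 4·10 + 12)/6 = 60/6 = 10; σ²_Prototype build = ((12−8)/6)² = 0.444
te_User testing = (9 + 4·13 + 23)/6 = 84/6 = 14; σ²_User testing = ((23−9)/6)² = 5.444
te_Tooling = (8 + 4·10 + 12)/6 = 60/6 = 10; σ²_Tooling = ((12−8)/6)² = 0.444
te_Supplier sourcing = (1 + 4·3 + 5)/6 = 18/6 = 3; σ²_Supplier sourcing = ((5−1)/6)² = 0.444

Forward pass:
ES_Market research = 0; EF_Market research = 8
ES_Concept design = 0; EF_Concept design = 11
ES_Prototype build = 11; EF_Prototype build = 11+10 = 21
ES_User testing = 8; EF_User testing = 8+14 = 22
ES_Tooling = 11; EF_Tooling = 11+10 = 21
ES_Supplier sourcing = max(EF_Prototype build=21, EF_User testing=22, EF_Tooling=21) = 22; EF_Supplier sourcing = 22+3 = 25
Expected project duration μ = 25 days. Critical path: Market research → User testing → Supplier sourcing.

Variance along critical path = 1.778 + 5.444 + 0.444 = 7.667
σ = √7.667 = 2.769 days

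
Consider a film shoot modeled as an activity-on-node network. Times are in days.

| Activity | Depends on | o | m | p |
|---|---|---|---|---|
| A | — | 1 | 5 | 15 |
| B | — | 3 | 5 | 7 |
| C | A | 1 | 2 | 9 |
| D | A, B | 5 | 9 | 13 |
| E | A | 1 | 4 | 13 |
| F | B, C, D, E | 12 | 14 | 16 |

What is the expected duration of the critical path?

te_A = (1 + 4·5 + 15)/6 = 36/6 = 6
te_B = (3 + 4·5 + 7)/6 = 30/6 = 5
te_C = (1 + 4·2 + 9)/6 = 18/6 = 3
te_D = (5 + 4·9 + 13)/6 = 54/6 = 9
te_E = (1 + 4·4 + 13)/6 = 30/6 = 5
te_F = (12 + 4·14 + 16)/6 = 84/6 = 14

Forward pass:
ES_A = 0; EF_A = 6
ES_B = 0; EF_B = 5
ES_C = 6; EF_C = 6+3 = 9
ES_D = max(EF_A=6, EF_B=5) = 6; EF_D = 6+9 = 15
ES_E = 6; EF_E = 6+5 = 11
ES_F = max(EF_B=5, EF_C=9, EF_D=15, EF_E=11) = 15; EF_F = 15+14 = 29
Expected project duration μ = 29 days. Critical path: A → D → F.

29 days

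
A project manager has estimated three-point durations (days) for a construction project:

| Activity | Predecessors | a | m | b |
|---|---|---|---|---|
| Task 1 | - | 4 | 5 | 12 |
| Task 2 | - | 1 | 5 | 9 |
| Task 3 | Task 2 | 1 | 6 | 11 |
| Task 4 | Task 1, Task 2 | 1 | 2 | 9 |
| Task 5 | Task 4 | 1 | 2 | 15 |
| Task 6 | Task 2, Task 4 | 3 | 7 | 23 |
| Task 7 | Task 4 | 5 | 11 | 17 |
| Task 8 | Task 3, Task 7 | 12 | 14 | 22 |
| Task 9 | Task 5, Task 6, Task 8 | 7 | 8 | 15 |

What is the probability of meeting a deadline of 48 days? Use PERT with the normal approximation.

te_Task 1 = (4 + 4·5 + 12)/6 = 36/6 = 6; σ²_Task 1 = ((12−4)/6)² = 1.778
te_Task 2 = (1 + 4·5 + 9)/6 = 30/6 = 5; σ²_Task 2 = ((9−1)/6)² = 1.778
te_Task 3 = (1 + 4·6 + 11)/6 = 36/6 = 6; σ²_Task 3 = ((11−1)/6)² = 2.778
te_Task 4 = (1 + 4·2 + 9)/6 = 18/6 = 3; σ²_Task 4 = ((9−1)/6)² = 1.778
te_Task 5 = (1 + 4·2 + 15)/6 = 24/6 = 4; σ²_Task 5 = ((15−1)/6)² = 5.444
te_Task 6 = (3 + 4·7 + 23)/6 = 54/6 = 9; σ²_Task 6 = ((23−3)/6)² = 11.111
te_Task 7 = (5 + 4·11 + 17)/6 = 66/6 = 11; σ²_Task 7 = ((17−5)/6)² = 4.000
te_Task 8 = (12 + 4·14 + 22)/6 = 90/6 = 15; σ²_Task 8 = ((22−12)/6)² = 2.778
te_Task 9 = (7 + 4·8 + 15)/6 = 54/6 = 9; σ²_Task 9 = ((15−7)/6)² = 1.778

Forward pass:
ES_Task 1 = 0; EF_Task 1 = 6
ES_Task 2 = 0; EF_Task 2 = 5
ES_Task 3 = 5; EF_Task 3 = 5+6 = 11
ES_Task 4 = max(EF_Task 1=6, EF_Task 2=5) = 6; EF_Task 4 = 6+3 = 9
ES_Task 5 = 9; EF_Task 5 = 9+4 = 13
ES_Task 6 = max(EF_Task 2=5, EF_Task 4=9) = 9; EF_Task 6 = 9+9 = 18
ES_Task 7 = 9; EF_Task 7 = 9+11 = 20
ES_Task 8 = max(EF_Task 3=11, EF_Task 7=20) = 20; EF_Task 8 = 20+15 = 35
ES_Task 9 = max(EF_Task 5=13, EF_Task 6=18, EF_Task 8=35) = 35; EF_Task 9 = 35+9 = 44
Expected project duration μ = 44 days. Critical path: Task 1 → Task 4 → Task 7 → Task 8 → Task 9.

Variance along critical path = 1.778 + 1.778 + 4.000 + 2.778 + 1.778 = 12.111; σ = √12.111 = 3.480 days.
Z = (48 − 44) / 3.480 = 1.149
P(T ≤ 48) = Φ(1.149) ≈ 0.875

0.875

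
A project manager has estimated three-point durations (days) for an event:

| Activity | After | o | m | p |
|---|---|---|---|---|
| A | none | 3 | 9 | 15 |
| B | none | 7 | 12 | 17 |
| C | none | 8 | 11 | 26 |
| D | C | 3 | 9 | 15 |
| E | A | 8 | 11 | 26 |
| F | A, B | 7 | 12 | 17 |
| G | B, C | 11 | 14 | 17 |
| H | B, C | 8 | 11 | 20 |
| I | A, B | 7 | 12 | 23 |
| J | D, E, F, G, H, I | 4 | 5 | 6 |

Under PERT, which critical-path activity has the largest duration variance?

te_A = (3 + 4·9 + 15)/6 = 54/6 = 9; σ²_A = ((15−3)/6)² = 4.000
te_B = (7 + 4·12 + 17)/6 = 72/6 = 12; σ²_B = ((17−7)/6)² = 2.778
te_C = (8 + 4·11 + 26)/6 = 78/6 = 13; σ²_C = ((26−8)/6)² = 9.000
te_D = (3 + 4·9 + 15)/6 = 54/6 = 9; σ²_D = ((15−3)/6)² = 4.000
te_E = (8 + 4·11 + 26)/6 = 78/6 = 13; σ²_E = ((26−8)/6)² = 9.000
te_F = (7 + 4·12 + 17)/6 = 72/6 = 12; σ²_F = ((17−7)/6)² = 2.778
te_G = (11 + 4·14 + 17)/6 = 84/6 = 14; σ²_G = ((17−11)/6)² = 1.000
te_H = (8 + 4·11 + 20)/6 = 72/6 = 12; σ²_H = ((20−8)/6)² = 4.000
te_I = (7 + 4·12 + 23)/6 = 78/6 = 13; σ²_I = ((23−7)/6)² = 7.111
te_J = (4 + 4·5 + 6)/6 = 30/6 = 5; σ²_J = ((6−4)/6)² = 0.111

Forward pass:
ES_A = 0; EF_A = 9
ES_B = 0; EF_B = 12
ES_C = 0; EF_C = 13
ES_D = 13; EF_D = 13+9 = 22
ES_E = 9; EF_E = 9+13 = 22
ES_F = max(EF_A=9, EF_B=12) = 12; EF_F = 12+12 = 24
ES_G = max(EF_B=12, EF_C=13) = 13; EF_G = 13+14 = 27
ES_H = max(EF_B=12, EF_C=13) = 13; EF_H = 13+12 = 25
ES_I = max(EF_A=9, EF_B=12) = 12; EF_I = 12+13 = 25
ES_J = max(EF_D=22, EF_E=22, EF_F=24, EF_G=27, EF_H=25, EF_I=25) = 27; EF_J = 27+5 = 32
Expected project duration μ = 32 days. Critical path: C → G → J.

Variances on critical path: σ²_C=9.000, σ²_G=1.000, σ²_J=0.111.
Largest is σ²_C = 9.000.

C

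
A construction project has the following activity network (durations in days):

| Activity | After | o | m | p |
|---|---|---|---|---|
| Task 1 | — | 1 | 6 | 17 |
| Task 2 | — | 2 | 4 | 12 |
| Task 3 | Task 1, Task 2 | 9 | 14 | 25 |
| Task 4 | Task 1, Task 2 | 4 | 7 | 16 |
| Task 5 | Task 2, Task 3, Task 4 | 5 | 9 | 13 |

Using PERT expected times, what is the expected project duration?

te_Task 1 = (1 + 4·6 + 17)/6 = 42/6 = 7
te_Task 2 = (2 + 4·4 + 12)/6 = 30/6 = 5
te_Task 3 = (9 + 4·14 + 25)/6 = 90/6 = 15
te_Task 4 = (4 + 4·7 + 16)/6 = 48/6 = 8
te_Task 5 = (5 + 4·9 + 13)/6 = 54/6 = 9

Forward pass:
ES_Task 1 = 0; EF_Task 1 = 7
ES_Task 2 = 0; EF_Task 2 = 5
ES_Task 3 = max(EF_Task 1=7, EF_Task 2=5) = 7; EF_Task 3 = 7+15 = 22
ES_Task 4 = max(EF_Task 1=7, EF_Task 2=5) = 7; EF_Task 4 = 7+8 = 15
ES_Task 5 = max(EF_Task 2=5, EF_Task 3=22, EF_Task 4=15) = 22; EF_Task 5 = 22+9 = 31
Expected project duration μ = 31 days. Critical path: Task 1 → Task 3 → Task 5.

31 days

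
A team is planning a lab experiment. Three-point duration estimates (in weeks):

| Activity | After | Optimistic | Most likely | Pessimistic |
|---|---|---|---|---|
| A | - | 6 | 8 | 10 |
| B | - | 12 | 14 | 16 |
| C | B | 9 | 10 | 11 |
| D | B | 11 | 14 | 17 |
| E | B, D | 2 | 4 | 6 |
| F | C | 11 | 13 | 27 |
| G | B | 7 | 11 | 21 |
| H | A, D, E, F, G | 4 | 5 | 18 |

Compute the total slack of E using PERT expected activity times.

te_A = (6 + 4·8 + 10)/6 = 48/6 = 8
te_B = (12 + 4·14 + 16)/6 = 84/6 = 14
te_C = (9 + 4·10 + 11)/6 = 60/6 = 10
te_D = (11 + 4·14 + 17)/6 = 84/6 = 14
te_E = (2 + 4·4 + 6)/6 = 24/6 = 4
te_F = (11 + 4·13 + 27)/6 = 90/6 = 15
te_G = (7 + 4·11 + 21)/6 = 72/6 = 12
te_H = (4 + 4·5 + 18)/6 = 42/6 = 7

Forward pass:
ES_A = 0; EF_A = 8
ES_B = 0; EF_B = 14
ES_C = 14; EF_C = 14+10 = 24
ES_D = 14; EF_D = 14+14 = 28
ES_E = max(EF_B=14, EF_D=28) = 28; EF_E = 28+4 = 32
ES_F = 24; EF_F = 24+15 = 39
ES_G = 14; EF_G = 14+12 = 26
ES_H = max(EF_A=8, EF_D=28, EF_E=32, EF_F=39, EF_G=26) = 39; EF_H = 39+7 = 46
Expected project duration μ = 46 weeks. Critical path: B → C → F → H.

Backward pass:
LF_H = 46; LS_H = 46−7 = 39
LF_G = LS_H = 39; LS_G = 39−12 = 27
LF_F = LS_H = 39; LS_F = 39−15 = 24
LF_E = LS_H = 39; LS_E = 39−4 = 35
LF_D = min(LS_E=35, LS_H=39) = 35; LS_D = 35−14 = 21
LF_C = LS_F = 24; LS_C = 24−10 = 14
LF_B = min(LS_C=14, LS_D=21, LS_E=35, LS_G=27) = 14; LS_B = 14−14 = 0
LF_A = LS_H = 39; LS_A = 39−8 = 31
Slack_E = LS_E − ES_E = 35 − 28 = 7

7 weeks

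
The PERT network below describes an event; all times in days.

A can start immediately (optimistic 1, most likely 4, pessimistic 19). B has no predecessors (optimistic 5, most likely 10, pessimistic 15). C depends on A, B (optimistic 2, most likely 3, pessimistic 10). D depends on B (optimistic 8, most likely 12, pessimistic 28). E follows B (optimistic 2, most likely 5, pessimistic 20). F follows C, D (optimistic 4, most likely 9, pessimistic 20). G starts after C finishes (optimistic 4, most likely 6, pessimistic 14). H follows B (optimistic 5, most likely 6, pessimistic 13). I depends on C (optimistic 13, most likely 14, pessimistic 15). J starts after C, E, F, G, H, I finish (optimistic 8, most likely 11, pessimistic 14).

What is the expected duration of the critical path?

45 days

te_A = (1 + 4·4 + 19)/6 = 36/6 = 6
te_B = (5 + 4·10 + 15)/6 = 60/6 = 10
te_C = (2 + 4·3 + 10)/6 = 24/6 = 4
te_D = (8 + 4·12 + 28)/6 = 84/6 = 14
te_E = (2 + 4·5 + 20)/6 = 42/6 = 7
te_F = (4 + 4·9 + 20)/6 = 60/6 = 10
te_G = (4 + 4·6 + 14)/6 = 42/6 = 7
te_H = (5 + 4·6 + 13)/6 = 42/6 = 7
te_I = (13 + 4·14 + 15)/6 = 84/6 = 14
te_J = (8 + 4·11 + 14)/6 = 66/6 = 11

Forward pass:
ES_A = 0; EF_A = 6
ES_B = 0; EF_B = 10
ES_C = max(EF_A=6, EF_B=10) = 10; EF_C = 10+4 = 14
ES_D = 10; EF_D = 10+14 = 24
ES_E = 10; EF_E = 10+7 = 17
ES_F = max(EF_C=14, EF_D=24) = 24; EF_F = 24+10 = 34
ES_G = 14; EF_G = 14+7 = 21
ES_H = 10; EF_H = 10+7 = 17
ES_I = 14; EF_I = 14+14 = 28
ES_J = max(EF_C=14, EF_E=17, EF_F=34, EF_G=21, EF_H=17, EF_I=28) = 34; EF_J = 34+11 = 45
Expected project duration μ = 45 days. Critical path: B → D → F → J.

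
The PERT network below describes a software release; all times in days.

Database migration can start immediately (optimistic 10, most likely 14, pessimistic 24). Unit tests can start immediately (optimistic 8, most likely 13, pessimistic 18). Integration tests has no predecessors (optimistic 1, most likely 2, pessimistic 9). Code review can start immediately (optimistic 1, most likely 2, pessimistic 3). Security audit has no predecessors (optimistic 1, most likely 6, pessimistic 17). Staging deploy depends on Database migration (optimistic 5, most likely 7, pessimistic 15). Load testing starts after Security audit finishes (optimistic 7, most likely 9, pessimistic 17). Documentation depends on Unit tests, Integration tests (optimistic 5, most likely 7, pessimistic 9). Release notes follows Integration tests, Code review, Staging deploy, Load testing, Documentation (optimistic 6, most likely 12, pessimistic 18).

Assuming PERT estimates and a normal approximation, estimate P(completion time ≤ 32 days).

0.195

te_Database migration = (10 + 4·14 + 24)/6 = 90/6 = 15; σ²_Database migration = ((24−10)/6)² = 5.444
te_Unit tests = (8 + 4·13 + 18)/6 = 78/6 = 13; σ²_Unit tests = ((18−8)/6)² = 2.778
te_Integration tests = (1 + 4·2 + 9)/6 = 18/6 = 3; σ²_Integration tests = ((9−1)/6)² = 1.778
te_Code review = (1 + 4·2 + 3)/6 = 12/6 = 2; σ²_Code review = ((3−1)/6)² = 0.111
te_Security audit = (1 + 4·6 + 17)/6 = 42/6 = 7; σ²_Security audit = ((17−1)/6)² = 7.111
te_Staging deploy = (5 + 4·7 + 15)/6 = 48/6 = 8; σ²_Staging deploy = ((15−5)/6)² = 2.778
te_Load testing = (7 + 4·9 + 17)/6 = 60/6 = 10; σ²_Load testing = ((17−7)/6)² = 2.778
te_Documentation = (5 + 4·7 + 9)/6 = 42/6 = 7; σ²_Documentation = ((9−5)/6)² = 0.444
te_Release notes = (6 + 4·12 + 18)/6 = 72/6 = 12; σ²_Release notes = ((18−6)/6)² = 4.000

Forward pass:
ES_Database migration = 0; EF_Database migration = 15
ES_Unit tests = 0; EF_Unit tests = 13
ES_Integration tests = 0; EF_Integration tests = 3
ES_Code review = 0; EF_Code review = 2
ES_Security audit = 0; EF_Security audit = 7
ES_Staging deploy = 15; EF_Staging deploy = 15+8 = 23
ES_Load testing = 7; EF_Load testing = 7+10 = 17
ES_Documentation = max(EF_Unit tests=13, EF_Integration tests=3) = 13; EF_Documentation = 13+7 = 20
ES_Release notes = max(EF_Integration tests=3, EF_Code review=2, EF_Staging deploy=23, EF_Load testing=17, EF_Documentation=20) = 23; EF_Release notes = 23+12 = 35
Expected project duration μ = 35 days. Critical path: Database migration → Staging deploy → Release notes.

Variance along critical path = 5.444 + 2.778 + 4.000 = 12.222; σ = √12.222 = 3.496 days.
Z = (32 − 35) / 3.496 = -0.858
P(T ≤ 32) = Φ(-0.858) ≈ 0.195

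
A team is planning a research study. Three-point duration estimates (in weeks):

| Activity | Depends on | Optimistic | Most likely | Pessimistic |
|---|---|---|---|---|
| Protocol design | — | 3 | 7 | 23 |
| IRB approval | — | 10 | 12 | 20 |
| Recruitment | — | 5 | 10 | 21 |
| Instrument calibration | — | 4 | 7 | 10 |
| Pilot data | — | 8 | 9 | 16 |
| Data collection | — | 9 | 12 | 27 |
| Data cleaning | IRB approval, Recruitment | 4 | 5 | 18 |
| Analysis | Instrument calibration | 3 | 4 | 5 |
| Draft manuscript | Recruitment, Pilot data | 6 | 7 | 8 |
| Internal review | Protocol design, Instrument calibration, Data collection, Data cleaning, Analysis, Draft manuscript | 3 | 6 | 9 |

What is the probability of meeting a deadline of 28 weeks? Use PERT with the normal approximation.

0.745

te_Protocol design = (3 + 4·7 + 23)/6 = 54/6 = 9; σ²_Protocol design = ((23−3)/6)² = 11.111
te_IRB approval = (10 + 4·12 + 20)/6 = 78/6 = 13; σ²_IRB approval = ((20−10)/6)² = 2.778
te_Recruitment = (5 + 4·10 + 21)/6 = 66/6 = 11; σ²_Recruitment = ((21−5)/6)² = 7.111
te_Instrument calibration = (4 + 4·7 + 10)/6 = 42/6 = 7; σ²_Instrument calibration = ((10−4)/6)² = 1.000
te_Pilot data = (8 + 4·9 + 16)/6 = 60/6 = 10; σ²_Pilot data = ((16−8)/6)² = 1.778
te_Data collection = (9 + 4·12 + 27)/6 = 84/6 = 14; σ²_Data collection = ((27−9)/6)² = 9.000
te_Data cleaning = (4 + 4·5 + 18)/6 = 42/6 = 7; σ²_Data cleaning = ((18−4)/6)² = 5.444
te_Analysis = (3 + 4·4 + 5)/6 = 24/6 = 4; σ²_Analysis = ((5−3)/6)² = 0.111
te_Draft manuscript = (6 + 4·7 + 8)/6 = 42/6 = 7; σ²_Draft manuscript = ((8−6)/6)² = 0.111
te_Internal review = (3 + 4·6 + 9)/6 = 36/6 = 6; σ²_Internal review = ((9−3)/6)² = 1.000

Forward pass:
ES_Protocol design = 0; EF_Protocol design = 9
ES_IRB approval = 0; EF_IRB approval = 13
ES_Recruitment = 0; EF_Recruitment = 11
ES_Instrument calibration = 0; EF_Instrument calibration = 7
ES_Pilot data = 0; EF_Pilot data = 10
ES_Data collection = 0; EF_Data collection = 14
ES_Data cleaning = max(EF_IRB approval=13, EF_Recruitment=11) = 13; EF_Data cleaning = 13+7 = 20
ES_Analysis = 7; EF_Analysis = 7+4 = 11
ES_Draft manuscript = max(EF_Recruitment=11, EF_Pilot data=10) = 11; EF_Draft manuscript = 11+7 = 18
ES_Internal review = max(EF_Protocol design=9, EF_Instrument calibration=7, EF_Data collection=14, EF_Data cleaning=20, EF_Analysis=11, EF_Draft manuscript=18) = 20; EF_Internal review = 20+6 = 26
Expected project duration μ = 26 weeks. Critical path: IRB approval → Data cleaning → Internal review.

Variance along critical path = 2.778 + 5.444 + 1.000 = 9.222; σ = √9.222 = 3.037 weeks.
Z = (28 − 26) / 3.037 = 0.659
P(T ≤ 28) = Φ(0.659) ≈ 0.745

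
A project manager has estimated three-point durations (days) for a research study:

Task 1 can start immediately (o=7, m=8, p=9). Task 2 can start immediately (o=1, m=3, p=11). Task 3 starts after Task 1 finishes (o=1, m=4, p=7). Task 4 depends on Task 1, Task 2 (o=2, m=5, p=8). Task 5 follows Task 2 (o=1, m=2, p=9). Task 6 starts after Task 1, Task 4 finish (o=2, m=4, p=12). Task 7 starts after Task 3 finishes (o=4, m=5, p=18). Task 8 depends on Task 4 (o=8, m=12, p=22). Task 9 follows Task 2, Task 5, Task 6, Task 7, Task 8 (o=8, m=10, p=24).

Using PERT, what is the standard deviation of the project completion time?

3.70 days

te_Task 1 = (7 + 4·8 + 9)/6 = 48/6 = 8; σ²_Task 1 = ((9−7)/6)² = 0.111
te_Task 2 = (1 + 4·3 + 11)/6 = 24/6 = 4; σ²_Task 2 = ((11−1)/6)² = 2.778
te_Task 3 = (1 + 4·4 + 7)/6 = 24/6 = 4; σ²_Task 3 = ((7−1)/6)² = 1.000
te_Task 4 = (2 + 4·5 + 8)/6 = 30/6 = 5; σ²_Task 4 = ((8−2)/6)² = 1.000
te_Task 5 = (1 + 4·2 + 9)/6 = 18/6 = 3; σ²_Task 5 = ((9−1)/6)² = 1.778
te_Task 6 = (2 + 4·4 + 12)/6 = 30/6 = 5; σ²_Task 6 = ((12−2)/6)² = 2.778
te_Task 7 = (4 + 4·5 + 18)/6 = 42/6 = 7; σ²_Task 7 = ((18−4)/6)² = 5.444
te_Task 8 = (8 + 4·12 + 22)/6 = 78/6 = 13; σ²_Task 8 = ((22−8)/6)² = 5.444
te_Task 9 = (8 + 4·10 + 24)/6 = 72/6 = 12; σ²_Task 9 = ((24−8)/6)² = 7.111

Forward pass:
ES_Task 1 = 0; EF_Task 1 = 8
ES_Task 2 = 0; EF_Task 2 = 4
ES_Task 3 = 8; EF_Task 3 = 8+4 = 12
ES_Task 4 = max(EF_Task 1=8, EF_Task 2=4) = 8; EF_Task 4 = 8+5 = 13
ES_Task 5 = 4; EF_Task 5 = 4+3 = 7
ES_Task 6 = max(EF_Task 1=8, EF_Task 4=13) = 13; EF_Task 6 = 13+5 = 18
ES_Task 7 = 12; EF_Task 7 = 12+7 = 19
ES_Task 8 = 13; EF_Task 8 = 13+13 = 26
ES_Task 9 = max(EF_Task 2=4, EF_Task 5=7, EF_Task 6=18, EF_Task 7=19, EF_Task 8=26) = 26; EF_Task 9 = 26+12 = 38
Expected project duration μ = 38 days. Critical path: Task 1 → Task 4 → Task 8 → Task 9.

Variance along critical path = 0.111 + 1.000 + 5.444 + 7.111 = 13.667
σ = √13.667 = 3.697 days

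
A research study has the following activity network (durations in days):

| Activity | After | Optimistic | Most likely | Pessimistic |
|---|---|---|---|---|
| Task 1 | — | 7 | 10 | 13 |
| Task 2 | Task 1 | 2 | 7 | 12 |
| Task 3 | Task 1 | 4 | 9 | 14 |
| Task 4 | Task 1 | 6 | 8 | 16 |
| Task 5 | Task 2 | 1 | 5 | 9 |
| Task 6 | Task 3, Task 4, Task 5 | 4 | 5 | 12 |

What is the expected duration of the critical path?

te_Task 1 = (7 + 4·10 + 13)/6 = 60/6 = 10
te_Task 2 = (2 + 4·7 + 12)/6 = 42/6 = 7
te_Task 3 = (4 + 4·9 + 14)/6 = 54/6 = 9
te_Task 4 = (6 + 4·8 + 16)/6 = 54/6 = 9
te_Task 5 = (1 + 4·5 + 9)/6 = 30/6 = 5
te_Task 6 = (4 + 4·5 + 12)/6 = 36/6 = 6

Forward pass:
ES_Task 1 = 0; EF_Task 1 = 10
ES_Task 2 = 10; EF_Task 2 = 10+7 = 17
ES_Task 3 = 10; EF_Task 3 = 10+9 = 19
ES_Task 4 = 10; EF_Task 4 = 10+9 = 19
ES_Task 5 = 17; EF_Task 5 = 17+5 = 22
ES_Task 6 = max(EF_Task 3=19, EF_Task 4=19, EF_Task 5=22) = 22; EF_Task 6 = 22+6 = 28
Expected project duration μ = 28 days. Critical path: Task 1 → Task 2 → Task 5 → Task 6.

28 days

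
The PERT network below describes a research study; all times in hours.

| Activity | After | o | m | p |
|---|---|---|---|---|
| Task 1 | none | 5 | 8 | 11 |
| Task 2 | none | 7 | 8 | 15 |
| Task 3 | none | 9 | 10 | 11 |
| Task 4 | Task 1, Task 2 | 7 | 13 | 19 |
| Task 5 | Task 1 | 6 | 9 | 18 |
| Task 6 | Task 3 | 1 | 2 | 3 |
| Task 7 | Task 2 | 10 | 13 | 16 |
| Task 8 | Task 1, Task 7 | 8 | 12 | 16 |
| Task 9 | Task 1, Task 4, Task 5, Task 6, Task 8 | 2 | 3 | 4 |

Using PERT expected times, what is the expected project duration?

te_Task 1 = (5 + 4·8 + 11)/6 = 48/6 = 8
te_Task 2 = (7 + 4·8 + 15)/6 = 54/6 = 9
te_Task 3 = (9 + 4·10 + 11)/6 = 60/6 = 10
te_Task 4 = (7 + 4·13 + 19)/6 = 78/6 = 13
te_Task 5 = (6 + 4·9 + 18)/6 = 60/6 = 10
te_Task 6 = (1 + 4·2 + 3)/6 = 12/6 = 2
te_Task 7 = (10 + 4·13 + 16)/6 = 78/6 = 13
te_Task 8 = (8 + 4·12 + 16)/6 = 72/6 = 12
te_Task 9 = (2 + 4·3 + 4)/6 = 18/6 = 3

Forward pass:
ES_Task 1 = 0; EF_Task 1 = 8
ES_Task 2 = 0; EF_Task 2 = 9
ES_Task 3 = 0; EF_Task 3 = 10
ES_Task 4 = max(EF_Task 1=8, EF_Task 2=9) = 9; EF_Task 4 = 9+13 = 22
ES_Task 5 = 8; EF_Task 5 = 8+10 = 18
ES_Task 6 = 10; EF_Task 6 = 10+2 = 12
ES_Task 7 = 9; EF_Task 7 = 9+13 = 22
ES_Task 8 = max(EF_Task 1=8, EF_Task 7=22) = 22; EF_Task 8 = 22+12 = 34
ES_Task 9 = max(EF_Task 1=8, EF_Task 4=22, EF_Task 5=18, EF_Task 6=12, EF_Task 8=34) = 34; EF_Task 9 = 34+3 = 37
Expected project duration μ = 37 hours. Critical path: Task 2 → Task 7 → Task 8 → Task 9.

37 hours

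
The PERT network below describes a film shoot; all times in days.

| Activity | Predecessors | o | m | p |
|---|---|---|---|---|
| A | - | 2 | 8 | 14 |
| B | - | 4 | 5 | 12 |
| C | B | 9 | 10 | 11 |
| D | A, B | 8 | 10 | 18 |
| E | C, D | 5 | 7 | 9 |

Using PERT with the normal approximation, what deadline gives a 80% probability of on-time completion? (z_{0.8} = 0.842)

28.3 days

te_A = (2 + 4·8 + 14)/6 = 48/6 = 8; σ²_A = ((14−2)/6)² = 4.000
te_B = (4 + 4·5 + 12)/6 = 36/6 = 6; σ²_B = ((12−4)/6)² = 1.778
te_C = (9 + 4·10 + 11)/6 = 60/6 = 10; σ²_C = ((11−9)/6)² = 0.111
te_D = (8 + 4·10 + 18)/6 = 66/6 = 11; σ²_D = ((18−8)/6)² = 2.778
te_E = (5 + 4·7 + 9)/6 = 42/6 = 7; σ²_E = ((9−5)/6)² = 0.444

Forward pass:
ES_A = 0; EF_A = 8
ES_B = 0; EF_B = 6
ES_C = 6; EF_C = 6+10 = 16
ES_D = max(EF_A=8, EF_B=6) = 8; EF_D = 8+11 = 19
ES_E = max(EF_C=16, EF_D=19) = 19; EF_E = 19+7 = 26
Expected project duration μ = 26 days. Critical path: A → D → E.

Variance along critical path = 4.000 + 2.778 + 0.444 = 7.222; σ = 2.687 days.
D = μ + z·σ = 26 + 0.842·2.687 = 28.3 days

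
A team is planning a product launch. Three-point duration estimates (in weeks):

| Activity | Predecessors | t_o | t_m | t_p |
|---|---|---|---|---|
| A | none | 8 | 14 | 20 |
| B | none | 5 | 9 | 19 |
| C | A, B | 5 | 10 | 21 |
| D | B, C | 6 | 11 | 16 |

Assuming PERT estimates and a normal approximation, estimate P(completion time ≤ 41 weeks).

te_A = (8 + 4·14 + 20)/6 = 84/6 = 14; σ²_A = ((20−8)/6)² = 4.000
te_B = (5 + 4·9 + 19)/6 = 60/6 = 10; σ²_B = ((19−5)/6)² = 5.444
te_C = (5 + 4·10 + 21)/6 = 66/6 = 11; σ²_C = ((21−5)/6)² = 7.111
te_D = (6 + 4·11 + 16)/6 = 66/6 = 11; σ²_D = ((16−6)/6)² = 2.778

Forward pass:
ES_A = 0; EF_A = 14
ES_B = 0; EF_B = 10
ES_C = max(EF_A=14, EF_B=10) = 14; EF_C = 14+11 = 25
ES_D = max(EF_B=10, EF_C=25) = 25; EF_D = 25+11 = 36
Expected project duration μ = 36 weeks. Critical path: A → C → D.

Variance along critical path = 4.000 + 7.111 + 2.778 = 13.889; σ = √13.889 = 3.727 weeks.
Z = (41 − 36) / 3.727 = 1.342
P(T ≤ 41) = Φ(1.342) ≈ 0.910

0.910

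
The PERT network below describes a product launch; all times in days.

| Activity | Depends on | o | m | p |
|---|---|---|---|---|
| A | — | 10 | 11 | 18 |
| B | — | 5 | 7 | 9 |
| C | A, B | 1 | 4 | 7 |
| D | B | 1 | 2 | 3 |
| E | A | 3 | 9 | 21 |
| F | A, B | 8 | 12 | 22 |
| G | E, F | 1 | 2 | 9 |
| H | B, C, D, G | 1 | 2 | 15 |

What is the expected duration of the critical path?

te_A = (10 + 4·11 + 18)/6 = 72/6 = 12
te_B = (5 + 4·7 + 9)/6 = 42/6 = 7
te_C = (1 + 4·4 + 7)/6 = 24/6 = 4
te_D = (1 + 4·2 + 3)/6 = 12/6 = 2
te_E = (3 + 4·9 + 21)/6 = 60/6 = 10
te_F = (8 + 4·12 + 22)/6 = 78/6 = 13
te_G = (1 + 4·2 + 9)/6 = 18/6 = 3
te_H = (1 + 4·2 + 15)/6 = 24/6 = 4

Forward pass:
ES_A = 0; EF_A = 12
ES_B = 0; EF_B = 7
ES_C = max(EF_A=12, EF_B=7) = 12; EF_C = 12+4 = 16
ES_D = 7; EF_D = 7+2 = 9
ES_E = 12; EF_E = 12+10 = 22
ES_F = max(EF_A=12, EF_B=7) = 12; EF_F = 12+13 = 25
ES_G = max(EF_E=22, EF_F=25) = 25; EF_G = 25+3 = 28
ES_H = max(EF_B=7, EF_C=16, EF_D=9, EF_G=28) = 28; EF_H = 28+4 = 32
Expected project duration μ = 32 days. Critical path: A → F → G → H.

32 days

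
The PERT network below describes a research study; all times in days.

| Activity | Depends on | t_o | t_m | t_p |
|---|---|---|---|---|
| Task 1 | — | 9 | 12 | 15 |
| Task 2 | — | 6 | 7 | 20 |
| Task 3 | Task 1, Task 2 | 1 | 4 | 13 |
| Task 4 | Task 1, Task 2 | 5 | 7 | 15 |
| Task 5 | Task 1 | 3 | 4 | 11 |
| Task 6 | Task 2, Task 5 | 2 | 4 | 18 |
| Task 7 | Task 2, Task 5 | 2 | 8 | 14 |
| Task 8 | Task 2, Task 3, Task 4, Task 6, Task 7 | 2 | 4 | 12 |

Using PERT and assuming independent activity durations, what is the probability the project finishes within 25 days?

te_Task 1 = (9 + 4·12 + 15)/6 = 72/6 = 12; σ²_Task 1 = ((15−9)/6)² = 1.000
te_Task 2 = (6 + 4·7 + 20)/6 = 54/6 = 9; σ²_Task 2 = ((20−6)/6)² = 5.444
te_Task 3 = (1 + 4·4 + 13)/6 = 30/6 = 5; σ²_Task 3 = ((13−1)/6)² = 4.000
te_Task 4 = (5 + 4·7 + 15)/6 = 48/6 = 8; σ²_Task 4 = ((15−5)/6)² = 2.778
te_Task 5 = (3 + 4·4 + 11)/6 = 30/6 = 5; σ²_Task 5 = ((11−3)/6)² = 1.778
te_Task 6 = (2 + 4·4 + 18)/6 = 36/6 = 6; σ²_Task 6 = ((18−2)/6)² = 7.111
te_Task 7 = (2 + 4·8 + 14)/6 = 48/6 = 8; σ²_Task 7 = ((14−2)/6)² = 4.000
te_Task 8 = (2 + 4·4 + 12)/6 = 30/6 = 5; σ²_Task 8 = ((12−2)/6)² = 2.778

Forward pass:
ES_Task 1 = 0; EF_Task 1 = 12
ES_Task 2 = 0; EF_Task 2 = 9
ES_Task 3 = max(EF_Task 1=12, EF_Task 2=9) = 12; EF_Task 3 = 12+5 = 17
ES_Task 4 = max(EF_Task 1=12, EF_Task 2=9) = 12; EF_Task 4 = 12+8 = 20
ES_Task 5 = 12; EF_Task 5 = 12+5 = 17
ES_Task 6 = max(EF_Task 2=9, EF_Task 5=17) = 17; EF_Task 6 = 17+6 = 23
ES_Task 7 = max(EF_Task 2=9, EF_Task 5=17) = 17; EF_Task 7 = 17+8 = 25
ES_Task 8 = max(EF_Task 2=9, EF_Task 3=17, EF_Task 4=20, EF_Task 6=23, EF_Task 7=25) = 25; EF_Task 8 = 25+5 = 30
Expected project duration μ = 30 days. Critical path: Task 1 → Task 5 → Task 7 → Task 8.

Variance along critical path = 1.000 + 1.778 + 4.000 + 2.778 = 9.556; σ = √9.556 = 3.091 days.
Z = (25 − 30) / 3.091 = -1.617
P(T ≤ 25) = Φ(-1.617) ≈ 0.053

0.053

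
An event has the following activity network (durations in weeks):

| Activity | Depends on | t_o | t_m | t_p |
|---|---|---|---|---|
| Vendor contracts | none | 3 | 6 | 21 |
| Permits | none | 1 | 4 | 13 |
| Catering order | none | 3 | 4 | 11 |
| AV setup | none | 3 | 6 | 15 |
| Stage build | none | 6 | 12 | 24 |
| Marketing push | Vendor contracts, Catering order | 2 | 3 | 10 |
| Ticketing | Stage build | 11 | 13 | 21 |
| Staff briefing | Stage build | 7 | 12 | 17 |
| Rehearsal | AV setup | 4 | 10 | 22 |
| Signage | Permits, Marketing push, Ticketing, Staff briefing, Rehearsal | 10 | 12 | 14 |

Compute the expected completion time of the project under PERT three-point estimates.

39 weeks

te_Vendor contracts = (3 + 4·6 + 21)/6 = 48/6 = 8
te_Permits = (1 + 4·4 + 13)/6 = 30/6 = 5
te_Catering order = (3 + 4·4 + 11)/6 = 30/6 = 5
te_AV setup = (3 + 4·6 + 15)/6 = 42/6 = 7
te_Stage build = (6 + 4·12 + 24)/6 = 78/6 = 13
te_Marketing push = (2 + 4·3 + 10)/6 = 24/6 = 4
te_Ticketing = (11 + 4·13 + 21)/6 = 84/6 = 14
te_Staff briefing = (7 + 4·12 + 17)/6 = 72/6 = 12
te_Rehearsal = (4 + 4·10 + 22)/6 = 66/6 = 11
te_Signage = (10 + 4·12 + 14)/6 = 72/6 = 12

Forward pass:
ES_Vendor contracts = 0; EF_Vendor contracts = 8
ES_Permits = 0; EF_Permits = 5
ES_Catering order = 0; EF_Catering order = 5
ES_AV setup = 0; EF_AV setup = 7
ES_Stage build = 0; EF_Stage build = 13
ES_Marketing push = max(EF_Vendor contracts=8, EF_Catering order=5) = 8; EF_Marketing push = 8+4 = 12
ES_Ticketing = 13; EF_Ticketing = 13+14 = 27
ES_Staff briefing = 13; EF_Staff briefing = 13+12 = 25
ES_Rehearsal = 7; EF_Rehearsal = 7+11 = 18
ES_Signage = max(EF_Permits=5, EF_Marketing push=12, EF_Ticketing=27, EF_Staff briefing=25, EF_Rehearsal=18) = 27; EF_Signage = 27+12 = 39
Expected project duration μ = 39 weeks. Critical path: Stage build → Ticketing → Signage.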